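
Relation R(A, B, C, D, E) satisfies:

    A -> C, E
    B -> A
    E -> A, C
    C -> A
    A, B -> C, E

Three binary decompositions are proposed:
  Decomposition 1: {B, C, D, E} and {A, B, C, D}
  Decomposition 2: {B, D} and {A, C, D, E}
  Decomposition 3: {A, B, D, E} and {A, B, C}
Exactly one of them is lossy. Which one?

Decomposition 1: common = {B, C, D}, closure = {A, B, C, D, E} → lossless.
Decomposition 2: common = {D}, closure = {D} → lossy.
Decomposition 3: common = {A, B}, closure = {A, B, C, E} → lossless.

Decomposition 2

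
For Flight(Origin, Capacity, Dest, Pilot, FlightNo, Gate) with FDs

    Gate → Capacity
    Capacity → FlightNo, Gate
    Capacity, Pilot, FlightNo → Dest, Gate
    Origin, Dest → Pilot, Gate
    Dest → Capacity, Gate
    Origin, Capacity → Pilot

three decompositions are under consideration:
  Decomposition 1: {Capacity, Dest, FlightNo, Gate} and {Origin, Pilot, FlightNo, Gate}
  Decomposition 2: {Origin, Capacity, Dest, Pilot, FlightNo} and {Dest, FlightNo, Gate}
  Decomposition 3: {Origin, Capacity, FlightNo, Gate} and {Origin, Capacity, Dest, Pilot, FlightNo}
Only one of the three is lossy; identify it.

Decomposition 1

Decomposition 1: common = {FlightNo, Gate}, closure = {Capacity, FlightNo, Gate} → lossy.
Decomposition 2: common = {Dest, FlightNo}, closure = {Capacity, Dest, FlightNo, Gate} → lossless.
Decomposition 3: common = {Origin, Capacity, FlightNo}, closure = {Origin, Capacity, Dest, Pilot, FlightNo, Gate} → lossless.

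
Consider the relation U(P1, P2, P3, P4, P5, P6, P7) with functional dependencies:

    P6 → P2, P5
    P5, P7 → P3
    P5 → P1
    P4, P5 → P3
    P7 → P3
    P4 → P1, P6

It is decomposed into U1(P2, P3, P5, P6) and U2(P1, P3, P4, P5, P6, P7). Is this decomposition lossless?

Common attributes: U1 ∩ U2 = {P3, P5, P6}.
Closure of {P3, P5, P6}: P6 → P2, P5 applies, adding P2; P5 → P1 applies, adding P1. So (P3, P5, P6)⁺ = {P1, P2, P3, P5, P6}.
This closure contains every attribute of U1, so U1 ∩ U2 → U1. The join is lossless.

Yes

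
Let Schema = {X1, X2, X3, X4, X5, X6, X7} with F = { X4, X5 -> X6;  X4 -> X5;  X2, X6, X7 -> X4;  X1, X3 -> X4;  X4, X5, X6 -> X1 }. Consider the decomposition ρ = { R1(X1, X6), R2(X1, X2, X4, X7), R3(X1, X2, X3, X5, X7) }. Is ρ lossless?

Chase test. Columns are X1, X2, X3, X4, X5, X6, X7; row i has aⱼ where attribute j ∈ Ri, else bᵢⱼ.
Initial tableau (one row per fragment):
  row 1: a1 b12 b13 b14 b15 a6 b17
  row 2: a1 a2 b23 a4 b25 b26 a7
  row 3: a1 a2 a3 b34 a5 b36 a7
No row becomes fully distinguished — the join is lossy.

No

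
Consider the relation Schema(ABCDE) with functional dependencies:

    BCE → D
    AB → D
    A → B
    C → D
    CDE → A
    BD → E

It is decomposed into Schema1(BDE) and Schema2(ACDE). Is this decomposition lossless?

Common attributes: Schema1 ∩ Schema2 = {DE}.
No dependency enlarges {DE}, so (DE)⁺ = {DE}.
The closure contains neither all of Schema1 = {BDE} nor all of Schema2 = {ACDE}, so the common attributes are not a superkey of either fragment. The join is lossy.

No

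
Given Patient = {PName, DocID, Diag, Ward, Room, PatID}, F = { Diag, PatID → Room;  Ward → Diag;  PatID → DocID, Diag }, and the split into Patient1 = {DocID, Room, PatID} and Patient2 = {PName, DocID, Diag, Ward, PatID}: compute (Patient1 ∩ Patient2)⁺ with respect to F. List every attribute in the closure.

Patient1 ∩ Patient2 = {DocID, PatID}.
PatID → DocID, Diag applies, adding Diag
Diag, PatID → Room applies, adding Room
Closure: {DocID, Diag, Room, PatID}.

DocID, Diag, Room, PatID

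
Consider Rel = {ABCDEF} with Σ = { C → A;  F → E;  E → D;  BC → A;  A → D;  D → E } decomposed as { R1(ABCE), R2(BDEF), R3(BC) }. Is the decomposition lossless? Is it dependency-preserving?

lossy but dependency-preserving

Lossless test (chase): Rows 1 and 3 agree on C; apply C→A and equate their A entries. Rows 1 and 2 agree on E; apply E→D and equate their D entries. Rows 1 and 3 agree on A; apply A→D and equate their D entries. Rows 1 and 3 agree on D; apply D→E and equate their E entries. No row becomes fully distinguished — the join is lossy.
Dependency preservation: A → D is not contained in any single fragment, but the restricted closure of its left-hand side across the fragments still reaches the right-hand side; the remaining FDs each lie inside some fragment. All dependencies are preserved.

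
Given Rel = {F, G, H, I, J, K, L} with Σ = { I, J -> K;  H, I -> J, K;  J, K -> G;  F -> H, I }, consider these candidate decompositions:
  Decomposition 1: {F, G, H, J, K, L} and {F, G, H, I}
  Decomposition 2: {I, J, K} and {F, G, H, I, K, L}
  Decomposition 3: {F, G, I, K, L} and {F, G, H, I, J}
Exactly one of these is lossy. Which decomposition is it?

Decomposition 2

Decomposition 1: common = {F, G, H}, closure = {F, G, H, I, J, K} → lossless.
Decomposition 2: common = {I, K}, closure = {I, K} → lossy.
Decomposition 3: common = {F, G, I}, closure = {F, G, H, I, J, K} → lossless.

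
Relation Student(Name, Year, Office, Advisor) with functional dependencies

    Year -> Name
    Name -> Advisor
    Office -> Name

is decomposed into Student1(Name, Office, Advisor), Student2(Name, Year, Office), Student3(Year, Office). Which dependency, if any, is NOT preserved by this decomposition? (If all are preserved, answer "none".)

Year → Name lies within Student2.
Name → Advisor lies within Student1.
Office → Name lies within Student1.
Every dependency is enforceable on the fragments, so the decomposition is dependency-preserving.

none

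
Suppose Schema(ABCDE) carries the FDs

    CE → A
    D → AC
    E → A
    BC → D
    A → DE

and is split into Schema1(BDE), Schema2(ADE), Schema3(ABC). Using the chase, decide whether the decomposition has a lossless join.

Yes

Chase test. Columns are ABCDE; row i has aⱼ where attribute j ∈ Schemai, else bᵢⱼ.
Initial tableau (one row per fragment):
  row 1: b11 a2 b13 a4 a5
  row 2: a1 b22 b23 a4 a5
  row 3: a1 a2 a3 b34 b35
Rows 1 and 2 agree on D; apply D→AC and equate their AC entries.
Rows 1 and 3 agree on A; apply A→DE and equate their DE entries.
Rows 1 and 3 agree on D; apply D→AC and equate their AC entries.
Row 1 is now all distinguished symbols — the join is lossless.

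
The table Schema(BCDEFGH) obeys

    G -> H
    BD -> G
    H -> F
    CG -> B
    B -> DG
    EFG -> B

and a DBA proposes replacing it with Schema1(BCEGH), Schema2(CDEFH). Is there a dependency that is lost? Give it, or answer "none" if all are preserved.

Check B → DG: no single fragment contains all of {BDG}, and the restricted closure of {B} across the fragments never reaches {DG}.
G → H is preserved.
BD → G is preserved.
H → F is preserved.
CG → B is preserved.
EFG → B is preserved.

B -> DG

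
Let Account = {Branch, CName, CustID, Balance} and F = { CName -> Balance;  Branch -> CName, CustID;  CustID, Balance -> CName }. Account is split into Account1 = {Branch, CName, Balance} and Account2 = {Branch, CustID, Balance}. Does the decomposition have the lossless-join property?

Common attributes: Account1 ∩ Account2 = {Branch, Balance}.
Closure of {Branch, Balance}: Branch → CName, CustID applies, adding CName, CustID. So (Branch, Balance)⁺ = {Branch, CName, CustID, Balance}.
This closure contains every attribute of Account1, so Account1 ∩ Account2 → Account1. The join is lossless.

Yes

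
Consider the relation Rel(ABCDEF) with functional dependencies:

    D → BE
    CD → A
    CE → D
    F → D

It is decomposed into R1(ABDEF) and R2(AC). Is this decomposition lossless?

Common attributes: R1 ∩ R2 = {A}.
No dependency enlarges {A}, so (A)⁺ = {A}.
The closure contains neither all of R1 = {ABDEF} nor all of R2 = {AC}, so the common attributes are not a superkey of either fragment. The join is lossy.

No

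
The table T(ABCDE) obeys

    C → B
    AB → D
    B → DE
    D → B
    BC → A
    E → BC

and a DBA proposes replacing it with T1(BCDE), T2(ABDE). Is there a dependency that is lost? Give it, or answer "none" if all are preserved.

C → B lies within T1.
AB → D lies within T2.
B → DE lies within T1.
D → B lies within T1.
BC → A: restricted closure across fragments reaches A.
E → BC lies within T1.
Every dependency is enforceable on the fragments, so the decomposition is dependency-preserving.

none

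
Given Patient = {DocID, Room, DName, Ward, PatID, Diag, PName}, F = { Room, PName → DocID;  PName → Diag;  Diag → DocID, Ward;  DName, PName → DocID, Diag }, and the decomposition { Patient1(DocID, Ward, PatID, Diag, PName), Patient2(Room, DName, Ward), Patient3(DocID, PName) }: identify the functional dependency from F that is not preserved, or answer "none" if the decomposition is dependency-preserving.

Room, PName → DocID: restricted closure across fragments reaches DocID.
PName → Diag lies within Patient1.
Diag → DocID, Ward lies within Patient1.
DName, PName → DocID, Diag: restricted closure across fragments reaches DocID, Diag.
Every dependency is enforceable on the fragments, so the decomposition is dependency-preserving.

none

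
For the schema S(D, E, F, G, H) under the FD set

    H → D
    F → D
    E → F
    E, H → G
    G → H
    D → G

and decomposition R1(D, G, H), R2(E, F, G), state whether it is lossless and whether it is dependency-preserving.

Lossless test: (G)⁺ = {D, G, H}, which contains all of one fragment — lossless.
Dependency preservation: F → D; E, H → G are not contained in any single fragment, but the restricted closure of each left-hand side across the fragments still reaches the right-hand side; the remaining FDs each lie inside some fragment. All dependencies are preserved.

lossless and dependency-preserving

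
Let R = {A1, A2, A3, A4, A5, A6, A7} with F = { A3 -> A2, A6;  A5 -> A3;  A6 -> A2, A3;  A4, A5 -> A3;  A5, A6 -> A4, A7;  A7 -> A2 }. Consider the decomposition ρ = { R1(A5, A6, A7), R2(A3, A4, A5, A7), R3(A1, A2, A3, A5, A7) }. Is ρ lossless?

Chase test. Columns are A1, A2, A3, A4, A5, A6, A7; row i has aⱼ where attribute j ∈ Ri, else bᵢⱼ.
Initial tableau (one row per fragment):
  row 1: b11 b12 b13 b14 a5 a6 a7
  row 2: b21 b22 a3 a4 a5 b26 a7
  row 3: a1 a2 a3 b34 a5 b36 a7
Rows 2 and 3 agree on A3; apply A3→A2, A6 and equate their A2, A6 entries.
Rows 1 and 2 agree on A5; apply A5→A3 and equate their A3 entries.
Rows 2 and 3 agree on A5, A6; apply A5, A6→A4, A7 and equate their A4, A7 entries.
Rows 1 and 2 agree on A7; apply A7→A2 and equate their A2 entries.
Rows 1 and 2 agree on A3; apply A3→A2, A6 and equate their A2, A6 entries.
Rows 1 and 2 agree on A5, A6; apply A5, A6→A4, A7 and equate their A4, A7 entries.
Row 3 is now all distinguished symbols — the join is lossless.

Yes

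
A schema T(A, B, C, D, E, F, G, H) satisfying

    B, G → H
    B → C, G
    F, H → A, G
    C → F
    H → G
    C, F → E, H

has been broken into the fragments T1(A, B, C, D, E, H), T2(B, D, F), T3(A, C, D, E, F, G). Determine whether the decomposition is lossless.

Yes

Chase test. Columns are A, B, C, D, E, F, G, H; row i has aⱼ where attribute j ∈ Ti, else bᵢⱼ.
Initial tableau (one row per fragment):
  row 1: a1 a2 a3 a4 a5 b16 b17 a8
  row 2: b21 a2 b23 a4 b25 a6 b27 b28
  row 3: a1 b32 a3 a4 a5 a6 a7 b38
Rows 1 and 2 agree on B; apply B→C, G and equate their C, G entries.
Rows 1 and 2 agree on C; apply C→F and equate their F entries.
Rows 1 and 2 agree on C, F; apply C, F→E, H and equate their E, H entries.
Rows 1 and 3 agree on C, F; apply C, F→E, H and equate their E, H entries.
Rows 1 and 2 agree on F, H; apply F, H→A, G and equate their A, G entries.
Rows 1 and 3 agree on F, H; apply F, H→A, G and equate their A, G entries.
Row 1 is now all distinguished symbols — the join is lossless.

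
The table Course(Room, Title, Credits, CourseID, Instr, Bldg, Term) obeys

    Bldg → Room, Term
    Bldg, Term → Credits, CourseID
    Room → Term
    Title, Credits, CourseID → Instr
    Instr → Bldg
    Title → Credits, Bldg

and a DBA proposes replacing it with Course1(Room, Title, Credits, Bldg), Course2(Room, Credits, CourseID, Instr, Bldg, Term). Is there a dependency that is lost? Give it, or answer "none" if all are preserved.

Check Title, Credits, CourseID → Instr: no single fragment contains all of {Title, Credits, CourseID, Instr}, and the restricted closure of {Title, Credits, CourseID} across the fragments never reaches {Instr}.
Bldg → Room, Term is preserved.
Bldg, Term → Credits, CourseID is preserved.
Room → Term is preserved.
Instr → Bldg is preserved.
Title → Credits, Bldg is preserved.

Title, Credits, CourseID → Instr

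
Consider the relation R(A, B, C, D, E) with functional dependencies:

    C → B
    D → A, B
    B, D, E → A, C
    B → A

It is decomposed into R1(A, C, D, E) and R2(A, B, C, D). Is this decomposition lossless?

Yes

Common attributes: R1 ∩ R2 = {A, C, D}.
Closure of {A, C, D}: C → B applies, adding B. So (A, C, D)⁺ = {A, B, C, D}.
This closure contains every attribute of R2, so R1 ∩ R2 → R2. The join is lossless.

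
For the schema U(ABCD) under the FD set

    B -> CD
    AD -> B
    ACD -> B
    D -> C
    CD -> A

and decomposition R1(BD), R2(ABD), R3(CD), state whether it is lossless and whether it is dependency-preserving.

lossless and dependency-preserving

Lossless test (chase): Rows 1 and 2 agree on B; apply B→CD and equate their CD entries. Rows 1 and 3 agree on D; apply D→C and equate their C entries. Rows 1 and 2 agree on CD; apply CD→A and equate their A entries. Rows 1 and 3 agree on CD; apply CD→A and equate their A entries. Rows 1 and 3 agree on AD; apply AD→B and equate their B entries. Row 1 is now all distinguished symbols — the join is lossless.
Dependency preservation: B → CD; ACD → B; CD → A are not contained in any single fragment, but the restricted closure of each left-hand side across the fragments still reaches the right-hand side; the remaining FDs each lie inside some fragment. All dependencies are preserved.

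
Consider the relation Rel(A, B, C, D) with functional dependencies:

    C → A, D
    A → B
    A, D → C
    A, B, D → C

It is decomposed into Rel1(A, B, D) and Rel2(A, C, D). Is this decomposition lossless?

Yes

Common attributes: Rel1 ∩ Rel2 = {A, D}.
Closure of {A, D}: A → B applies, adding B; A, D → C applies, adding C. So (A, D)⁺ = {A, B, C, D}.
This closure contains every attribute of Rel1, so Rel1 ∩ Rel2 → Rel1. The join is lossless.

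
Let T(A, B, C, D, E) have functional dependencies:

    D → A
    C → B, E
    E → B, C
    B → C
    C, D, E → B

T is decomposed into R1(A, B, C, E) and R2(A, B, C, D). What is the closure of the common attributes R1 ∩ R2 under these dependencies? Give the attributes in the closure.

R1 ∩ R2 = {A, B, C}.
C → B, E applies, adding E
Closure: {A, B, C, E}.

A, B, C, E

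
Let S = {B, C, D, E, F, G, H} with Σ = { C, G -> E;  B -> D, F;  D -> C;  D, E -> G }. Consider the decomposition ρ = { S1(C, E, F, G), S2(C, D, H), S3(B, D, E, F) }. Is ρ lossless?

No

Chase test. Columns are B, C, D, E, F, G, H; row i has aⱼ where attribute j ∈ Si, else bᵢⱼ.
Initial tableau (one row per fragment):
  row 1: b11 a2 b13 a4 a5 a6 b17
  row 2: b21 a2 a3 b24 b25 b26 a7
  row 3: a1 b32 a3 a4 a5 b36 b37
Rows 2 and 3 agree on D; apply D→C and equate their C entries.
No row becomes fully distinguished — the join is lossy.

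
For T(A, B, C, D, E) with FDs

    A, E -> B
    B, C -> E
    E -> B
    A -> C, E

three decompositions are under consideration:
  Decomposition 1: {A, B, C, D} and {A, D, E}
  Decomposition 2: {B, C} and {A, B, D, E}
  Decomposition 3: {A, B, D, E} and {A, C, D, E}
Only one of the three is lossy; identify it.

Decomposition 2

Decomposition 1: common = {A, D}, closure = {A, B, C, D, E} → lossless.
Decomposition 2: common = {B}, closure = {B} → lossy.
Decomposition 3: common = {A, D, E}, closure = {A, B, C, D, E} → lossless.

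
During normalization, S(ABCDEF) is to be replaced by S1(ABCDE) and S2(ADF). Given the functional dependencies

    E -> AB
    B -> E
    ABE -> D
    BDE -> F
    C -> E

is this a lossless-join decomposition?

Common attributes: S1 ∩ S2 = {AD}.
No dependency enlarges {AD}, so (AD)⁺ = {AD}.
The closure contains neither all of S1 = {ABCDE} nor all of S2 = {ADF}, so the common attributes are not a superkey of either fragment. The join is lossy.

No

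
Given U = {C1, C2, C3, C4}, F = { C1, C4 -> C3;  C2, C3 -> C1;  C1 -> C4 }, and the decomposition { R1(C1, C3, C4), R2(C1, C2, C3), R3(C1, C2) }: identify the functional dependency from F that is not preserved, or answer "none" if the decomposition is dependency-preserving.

C1, C4 → C3 lies within R1.
C2, C3 → C1 lies within R2.
C1 → C4 lies within R1.
Every dependency is enforceable on the fragments, so the decomposition is dependency-preserving.

none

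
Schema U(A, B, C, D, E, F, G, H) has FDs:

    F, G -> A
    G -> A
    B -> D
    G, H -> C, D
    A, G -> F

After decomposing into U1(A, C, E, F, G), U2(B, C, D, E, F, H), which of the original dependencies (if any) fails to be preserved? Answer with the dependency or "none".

Check G, H → C, D: no single fragment contains all of {C, D, G, H}, and the restricted closure of {G, H} across the fragments never reaches {C, D}.
F, G → A is preserved.
G → A is preserved.
B → D is preserved.
A, G → F is preserved.

G, H -> C, D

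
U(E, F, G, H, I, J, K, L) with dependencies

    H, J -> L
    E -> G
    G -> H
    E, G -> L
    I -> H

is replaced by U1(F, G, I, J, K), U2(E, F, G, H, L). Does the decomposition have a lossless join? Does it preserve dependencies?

Lossless test: (F, G)⁺ = {F, G, H}, which is a superkey of neither fragment — lossy.
Dependency preservation: the restricted closure of {H, J} across the fragments never reaches {L}, so H, J → L cannot be enforced without a join — not preserved.

lossy and not dependency-preserving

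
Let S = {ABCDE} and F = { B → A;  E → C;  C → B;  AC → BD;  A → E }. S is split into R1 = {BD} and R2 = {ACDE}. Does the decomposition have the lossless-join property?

Common attributes: R1 ∩ R2 = {D}.
No dependency enlarges {D}, so (D)⁺ = {D}.
The closure contains neither all of R1 = {BD} nor all of R2 = {ACDE}, so the common attributes are not a superkey of either fragment. The join is lossy.

No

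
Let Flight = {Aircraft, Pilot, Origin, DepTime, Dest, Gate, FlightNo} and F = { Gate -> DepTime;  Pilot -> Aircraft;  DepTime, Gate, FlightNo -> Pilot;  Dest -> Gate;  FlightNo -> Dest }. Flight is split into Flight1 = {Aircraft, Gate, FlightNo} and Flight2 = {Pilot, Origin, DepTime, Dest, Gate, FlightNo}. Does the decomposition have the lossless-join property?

Common attributes: Flight1 ∩ Flight2 = {Gate, FlightNo}.
Closure of {Gate, FlightNo}: Gate → DepTime applies, adding DepTime; DepTime, Gate, FlightNo → Pilot applies, adding Pilot; FlightNo → Dest applies, adding Dest; Pilot → Aircraft applies, adding Aircraft. So (Gate, FlightNo)⁺ = {Aircraft, Pilot, DepTime, Dest, Gate, FlightNo}.
This closure contains every attribute of Flight1, so Flight1 ∩ Flight2 → Flight1. The join is lossless.

Yes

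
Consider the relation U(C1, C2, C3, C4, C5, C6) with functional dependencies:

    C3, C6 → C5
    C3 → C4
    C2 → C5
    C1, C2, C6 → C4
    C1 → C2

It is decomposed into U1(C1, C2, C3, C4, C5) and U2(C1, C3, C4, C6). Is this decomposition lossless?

Common attributes: U1 ∩ U2 = {C1, C3, C4}.
Closure of {C1, C3, C4}: C1 → C2 applies, adding C2; C2 → C5 applies, adding C5. So (C1, C3, C4)⁺ = {C1, C2, C3, C4, C5}.
This closure contains every attribute of U1, so U1 ∩ U2 → U1. The join is lossless.

Yes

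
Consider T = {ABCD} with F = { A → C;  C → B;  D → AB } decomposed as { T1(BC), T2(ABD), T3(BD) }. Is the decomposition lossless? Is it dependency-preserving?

Lossless test (chase): Rows 2 and 3 agree on D; apply D→AB and equate their AB entries. Rows 2 and 3 agree on A; apply A→C and equate their C entries. No row becomes fully distinguished — the join is lossy.
Dependency preservation: the restricted closure of {A} across the fragments never reaches {C}, so A → C cannot be enforced without a join — not preserved.

lossy and not dependency-preserving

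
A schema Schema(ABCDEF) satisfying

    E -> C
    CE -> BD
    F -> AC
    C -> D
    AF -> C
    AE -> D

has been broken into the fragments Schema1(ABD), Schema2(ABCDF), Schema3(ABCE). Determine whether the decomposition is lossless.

No

Chase test. Columns are ABCDEF; row i has aⱼ where attribute j ∈ Schemai, else bᵢⱼ.
Initial tableau (one row per fragment):
  row 1: a1 a2 b13 a4 b15 b16
  row 2: a1 a2 a3 a4 b25 a6
  row 3: a1 a2 a3 b34 a5 b36
Rows 2 and 3 agree on C; apply C→D and equate their D entries.
No row becomes fully distinguished — the join is lossy.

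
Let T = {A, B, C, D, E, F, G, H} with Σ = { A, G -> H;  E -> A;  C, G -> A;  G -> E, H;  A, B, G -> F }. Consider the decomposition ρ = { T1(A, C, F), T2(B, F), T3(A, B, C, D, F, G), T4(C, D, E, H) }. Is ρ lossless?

No

Chase test. Columns are A, B, C, D, E, F, G, H; row i has aⱼ where attribute j ∈ Ti, else bᵢⱼ.
Initial tableau (one row per fragment):
  row 1: a1 b12 a3 b14 b15 a6 b17 b18
  row 2: b21 a2 b23 b24 b25 a6 b27 b28
  row 3: a1 a2 a3 a4 b35 a6 a7 b38
  row 4: b41 b42 a3 a4 a5 b46 b47 a8
No row becomes fully distinguished — the join is lossy.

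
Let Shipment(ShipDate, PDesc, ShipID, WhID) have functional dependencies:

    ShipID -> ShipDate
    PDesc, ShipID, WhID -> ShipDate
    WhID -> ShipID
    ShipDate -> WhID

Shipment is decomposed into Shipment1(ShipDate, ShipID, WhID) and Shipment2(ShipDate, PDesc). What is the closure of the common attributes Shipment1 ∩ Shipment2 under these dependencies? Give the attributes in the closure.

Shipment1 ∩ Shipment2 = {ShipDate}.
ShipDate → WhID applies, adding WhID
WhID → ShipID applies, adding ShipID
Closure: {ShipDate, ShipID, WhID}.

ShipDate, ShipID, WhID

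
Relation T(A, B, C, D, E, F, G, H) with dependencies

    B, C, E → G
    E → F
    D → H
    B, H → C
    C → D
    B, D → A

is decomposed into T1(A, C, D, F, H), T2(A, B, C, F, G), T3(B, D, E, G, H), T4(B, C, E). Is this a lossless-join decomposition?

Chase test. Columns are A, B, C, D, E, F, G, H; row i has aⱼ where attribute j ∈ Ti, else bᵢⱼ.
Initial tableau (one row per fragment):
  row 1: a1 b12 a3 a4 b15 a6 b17 a8
  row 2: a1 a2 a3 b24 b25 a6 a7 b28
  row 3: b31 a2 b33 a4 a5 b36 a7 a8
  row 4: b41 a2 a3 b44 a5 b46 b47 b48
Rows 3 and 4 agree on E; apply E→F and equate their F entries.
Rows 1 and 2 agree on C; apply C→D and equate their D entries.
Rows 1 and 4 agree on C; apply C→D and equate their D entries.
Rows 2 and 3 agree on B, D; apply B, D→A and equate their A entries.
Rows 2 and 4 agree on B, D; apply B, D→A and equate their A entries.
Rows 1 and 2 agree on D; apply D→H and equate their H entries.
Rows 1 and 4 agree on D; apply D→H and equate their H entries.
Rows 2 and 3 agree on B, H; apply B, H→C and equate their C entries.
Rows 3 and 4 agree on B, C, E; apply B, C, E→G and equate their G entries.
No row becomes fully distinguished — the join is lossy.

No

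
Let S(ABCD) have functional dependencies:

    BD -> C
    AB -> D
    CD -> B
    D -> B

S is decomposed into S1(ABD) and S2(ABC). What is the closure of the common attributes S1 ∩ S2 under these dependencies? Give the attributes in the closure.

ABCD

S1 ∩ S2 = {AB}.
AB → D applies, adding D
BD → C applies, adding C
Closure: {ABCD}.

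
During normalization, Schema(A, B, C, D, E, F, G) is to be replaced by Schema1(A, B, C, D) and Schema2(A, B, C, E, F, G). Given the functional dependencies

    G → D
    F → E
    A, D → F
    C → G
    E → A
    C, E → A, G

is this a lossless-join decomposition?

Common attributes: Schema1 ∩ Schema2 = {A, B, C}.
Closure of {A, B, C}: C → G applies, adding G; G → D applies, adding D; A, D → F applies, adding F; F → E applies, adding E. So (A, B, C)⁺ = {A, B, C, D, E, F, G}.
This closure contains every attribute of Schema1, so Schema1 ∩ Schema2 → Schema1. The join is lossless.

Yes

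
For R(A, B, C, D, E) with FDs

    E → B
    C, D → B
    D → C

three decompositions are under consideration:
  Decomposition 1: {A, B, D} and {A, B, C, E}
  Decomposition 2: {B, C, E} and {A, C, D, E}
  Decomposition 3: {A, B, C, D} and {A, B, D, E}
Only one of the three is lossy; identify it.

Decomposition 1: common = {A, B}, closure = {A, B} → lossy.
Decomposition 2: common = {C, E}, closure = {B, C, E} → lossless.
Decomposition 3: common = {A, B, D}, closure = {A, B, C, D} → lossless.

Decomposition 1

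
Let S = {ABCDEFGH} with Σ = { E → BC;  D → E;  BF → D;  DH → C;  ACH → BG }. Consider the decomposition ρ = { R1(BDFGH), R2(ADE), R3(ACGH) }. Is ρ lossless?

No

Chase test. Columns are ABCDEFGH; row i has aⱼ where attribute j ∈ Ri, else bᵢⱼ.
Initial tableau (one row per fragment):
  row 1: b11 a2 b13 a4 b15 a6 a7 a8
  row 2: a1 b22 b23 a4 a5 b26 b27 b28
  row 3: a1 b32 a3 b34 b35 b36 a7 a8
Rows 1 and 2 agree on D; apply D→E and equate their E entries.
Rows 1 and 2 agree on E; apply E→BC and equate their BC entries.
No row becomes fully distinguished — the join is lossy.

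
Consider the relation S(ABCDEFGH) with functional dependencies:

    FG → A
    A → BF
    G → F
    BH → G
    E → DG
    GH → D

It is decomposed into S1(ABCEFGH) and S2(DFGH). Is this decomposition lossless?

Yes

Common attributes: S1 ∩ S2 = {FGH}.
Closure of {FGH}: FG → A applies, adding A; A → BF applies, adding B; GH → D applies, adding D. So (FGH)⁺ = {ABDFGH}.
This closure contains every attribute of S2, so S1 ∩ S2 → S2. The join is lossless.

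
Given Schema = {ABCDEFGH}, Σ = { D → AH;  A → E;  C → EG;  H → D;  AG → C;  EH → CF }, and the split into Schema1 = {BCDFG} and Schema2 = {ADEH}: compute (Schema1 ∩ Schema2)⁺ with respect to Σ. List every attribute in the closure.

ACDEFGH

Schema1 ∩ Schema2 = {D}.
D → AH applies, adding AH
A → E applies, adding E
EH → CF applies, adding CF
C → EG applies, adding G
Closure: {ACDEFGH}.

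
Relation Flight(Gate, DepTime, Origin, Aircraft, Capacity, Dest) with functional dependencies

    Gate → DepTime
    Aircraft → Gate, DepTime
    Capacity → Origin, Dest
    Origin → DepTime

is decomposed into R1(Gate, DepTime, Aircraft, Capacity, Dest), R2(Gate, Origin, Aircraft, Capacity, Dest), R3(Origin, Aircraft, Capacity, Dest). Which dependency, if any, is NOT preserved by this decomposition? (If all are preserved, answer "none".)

Check Origin → DepTime: no single fragment contains all of {DepTime, Origin}, and the restricted closure of {Origin} across the fragments never reaches {DepTime}.
Gate → DepTime is preserved.
Aircraft → Gate, DepTime is preserved.
Capacity → Origin, Dest is preserved.

Origin → DepTime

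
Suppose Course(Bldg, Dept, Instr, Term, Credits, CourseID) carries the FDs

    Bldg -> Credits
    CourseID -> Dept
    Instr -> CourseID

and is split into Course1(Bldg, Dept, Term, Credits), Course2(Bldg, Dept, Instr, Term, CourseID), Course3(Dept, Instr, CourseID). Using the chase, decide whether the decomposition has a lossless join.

Chase test. Columns are Bldg, Dept, Instr, Term, Credits, CourseID; row i has aⱼ where attribute j ∈ Coursei, else bᵢⱼ.
Initial tableau (one row per fragment):
  row 1: a1 a2 b13 a4 a5 b16
  row 2: a1 a2 a3 a4 b25 a6
  row 3: b31 a2 a3 b34 b35 a6
Rows 1 and 2 agree on Bldg; apply Bldg→Credits and equate their Credits entries.
Row 2 is now all distinguished symbols — the join is lossless.

Yes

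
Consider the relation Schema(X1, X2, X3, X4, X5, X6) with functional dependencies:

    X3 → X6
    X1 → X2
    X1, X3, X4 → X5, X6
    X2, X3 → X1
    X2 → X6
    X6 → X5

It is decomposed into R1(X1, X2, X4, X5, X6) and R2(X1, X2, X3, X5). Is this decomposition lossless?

No

Common attributes: R1 ∩ R2 = {X1, X2, X5}.
Closure of {X1, X2, X5}: X2 → X6 applies, adding X6. So (X1, X2, X5)⁺ = {X1, X2, X5, X6}.
The closure contains neither all of R1 = {X1, X2, X4, X5, X6} nor all of R2 = {X1, X2, X3, X5}, so the common attributes are not a superkey of either fragment. The join is lossy.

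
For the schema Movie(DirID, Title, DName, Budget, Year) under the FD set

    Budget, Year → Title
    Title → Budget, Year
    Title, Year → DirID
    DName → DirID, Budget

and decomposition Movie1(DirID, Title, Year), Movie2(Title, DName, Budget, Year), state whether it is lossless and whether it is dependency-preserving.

lossless but not dependency-preserving

Lossless test: (Title, Year)⁺ = {DirID, Title, Budget, Year}, which contains all of one fragment — lossless.
Dependency preservation: the restricted closure of {DName} across the fragments never reaches {DirID, Budget}, so DName → DirID, Budget cannot be enforced without a join — not preserved.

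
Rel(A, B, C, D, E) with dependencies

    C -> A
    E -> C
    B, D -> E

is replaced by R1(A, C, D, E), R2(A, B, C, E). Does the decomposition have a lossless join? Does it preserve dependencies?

lossy and not dependency-preserving

Lossless test: (A, C, E)⁺ = {A, C, E}, which is a superkey of neither fragment — lossy.
Dependency preservation: the restricted closure of {B, D} across the fragments never reaches {E}, so B, D → E cannot be enforced without a join — not preserved.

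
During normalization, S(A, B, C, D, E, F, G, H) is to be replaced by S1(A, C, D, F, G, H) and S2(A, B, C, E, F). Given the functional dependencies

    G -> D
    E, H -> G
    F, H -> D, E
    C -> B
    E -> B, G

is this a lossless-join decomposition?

No

Common attributes: S1 ∩ S2 = {A, C, F}.
Closure of {A, C, F}: C → B applies, adding B. So (A, C, F)⁺ = {A, B, C, F}.
The closure contains neither all of S1 = {A, C, D, F, G, H} nor all of S2 = {A, B, C, E, F}, so the common attributes are not a superkey of either fragment. The join is lossy.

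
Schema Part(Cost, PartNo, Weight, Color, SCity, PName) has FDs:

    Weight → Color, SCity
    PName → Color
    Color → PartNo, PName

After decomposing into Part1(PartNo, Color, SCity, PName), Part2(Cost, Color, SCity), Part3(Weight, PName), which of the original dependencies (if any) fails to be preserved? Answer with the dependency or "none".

Check Weight → Color, SCity: no single fragment contains all of {Weight, Color, SCity}, and the restricted closure of {Weight} across the fragments never reaches {Color, SCity}.
PName → Color is preserved.
Color → PartNo, PName is preserved.

Weight → Color, SCity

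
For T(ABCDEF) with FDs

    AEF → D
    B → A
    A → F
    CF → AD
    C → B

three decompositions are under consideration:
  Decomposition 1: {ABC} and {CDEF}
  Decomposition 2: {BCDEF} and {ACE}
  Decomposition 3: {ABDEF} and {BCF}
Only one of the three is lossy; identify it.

Decomposition 1: common = {C}, closure = {ABCDF} → lossless.
Decomposition 2: common = {CE}, closure = {ABCDEF} → lossless.
Decomposition 3: common = {BF}, closure = {ABF} → lossy.

Decomposition 3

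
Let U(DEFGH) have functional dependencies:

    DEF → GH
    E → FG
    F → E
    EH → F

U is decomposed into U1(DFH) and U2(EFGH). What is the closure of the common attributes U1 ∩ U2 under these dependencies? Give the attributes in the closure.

U1 ∩ U2 = {FH}.
F → E applies, adding E
E → FG applies, adding G
Closure: {EFGH}.

EFGH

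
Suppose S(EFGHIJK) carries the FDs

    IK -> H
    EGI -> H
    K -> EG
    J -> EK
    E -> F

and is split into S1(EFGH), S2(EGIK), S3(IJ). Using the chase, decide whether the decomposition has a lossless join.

No

Chase test. Columns are EFGHIJK; row i has aⱼ where attribute j ∈ Si, else bᵢⱼ.
Initial tableau (one row per fragment):
  row 1: a1 a2 a3 a4 b15 b16 b17
  row 2: a1 b22 a3 b24 a5 b26 a7
  row 3: b31 b32 b33 b34 a5 a6 b37
Rows 1 and 2 agree on E; apply E→F and equate their F entries.
No row becomes fully distinguished — the join is lossy.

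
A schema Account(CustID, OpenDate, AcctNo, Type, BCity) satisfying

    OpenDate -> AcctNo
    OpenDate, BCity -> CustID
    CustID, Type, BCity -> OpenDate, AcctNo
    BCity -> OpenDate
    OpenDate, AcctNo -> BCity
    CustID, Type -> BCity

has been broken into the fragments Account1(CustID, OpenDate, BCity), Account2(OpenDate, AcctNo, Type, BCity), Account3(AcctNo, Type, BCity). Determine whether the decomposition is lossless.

Chase test. Columns are CustID, OpenDate, AcctNo, Type, BCity; row i has aⱼ where attribute j ∈ Accounti, else bᵢⱼ.
Initial tableau (one row per fragment):
  row 1: a1 a2 b13 b14 a5
  row 2: b21 a2 a3 a4 a5
  row 3: b31 b32 a3 a4 a5
Rows 1 and 2 agree on OpenDate; apply OpenDate→AcctNo and equate their AcctNo entries.
Rows 1 and 2 agree on OpenDate, BCity; apply OpenDate, BCity→CustID and equate their CustID entries.
Rows 1 and 3 agree on BCity; apply BCity→OpenDate and equate their OpenDate entries.
Rows 1 and 3 agree on OpenDate, BCity; apply OpenDate, BCity→CustID and equate their CustID entries.
Row 2 is now all distinguished symbols — the join is lossless.

Yes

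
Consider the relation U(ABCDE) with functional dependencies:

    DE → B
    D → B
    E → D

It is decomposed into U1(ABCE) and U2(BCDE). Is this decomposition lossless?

Common attributes: U1 ∩ U2 = {BCE}.
Closure of {BCE}: E → D applies, adding D. So (BCE)⁺ = {BCDE}.
This closure contains every attribute of U2, so U1 ∩ U2 → U2. The join is lossless.

Yes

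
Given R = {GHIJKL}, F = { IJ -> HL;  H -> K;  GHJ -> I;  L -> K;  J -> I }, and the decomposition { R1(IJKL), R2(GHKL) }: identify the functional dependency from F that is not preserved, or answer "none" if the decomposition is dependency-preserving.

Check IJ → HL: no single fragment contains all of {HIJL}, and the restricted closure of {IJ} across the fragments never reaches {HL}.
H → K is preserved.
GHJ → I is preserved.
L → K is preserved.
J → I is preserved.

IJ -> HL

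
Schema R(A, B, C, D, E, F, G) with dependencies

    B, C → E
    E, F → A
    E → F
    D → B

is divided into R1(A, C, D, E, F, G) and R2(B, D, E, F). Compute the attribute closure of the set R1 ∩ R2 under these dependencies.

A, B, D, E, F

R1 ∩ R2 = {D, E, F}.
E, F → A applies, adding A
D → B applies, adding B
Closure: {A, B, D, E, F}.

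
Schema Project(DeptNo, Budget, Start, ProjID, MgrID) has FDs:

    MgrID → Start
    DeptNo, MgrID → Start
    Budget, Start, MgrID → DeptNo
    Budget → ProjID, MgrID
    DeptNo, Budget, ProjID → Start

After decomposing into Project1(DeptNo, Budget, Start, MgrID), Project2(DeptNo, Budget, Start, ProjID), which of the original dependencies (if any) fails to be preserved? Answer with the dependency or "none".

none

MgrID → Start lies within Project1.
DeptNo, MgrID → Start lies within Project1.
Budget, Start, MgrID → DeptNo lies within Project1.
Budget → ProjID, MgrID: restricted closure across fragments reaches ProjID, MgrID.
DeptNo, Budget, ProjID → Start lies within Project2.
Every dependency is enforceable on the fragments, so the decomposition is dependency-preserving.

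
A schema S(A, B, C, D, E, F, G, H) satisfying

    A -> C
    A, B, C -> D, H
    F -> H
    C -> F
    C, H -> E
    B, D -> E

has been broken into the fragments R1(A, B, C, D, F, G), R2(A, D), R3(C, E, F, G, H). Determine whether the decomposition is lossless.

Yes

Chase test. Columns are A, B, C, D, E, F, G, H; row i has aⱼ where attribute j ∈ Ri, else bᵢⱼ.
Initial tableau (one row per fragment):
  row 1: a1 a2 a3 a4 b15 a6 a7 b18
  row 2: a1 b22 b23 a4 b25 b26 b27 b28
  row 3: b31 b32 a3 b34 a5 a6 a7 a8
Rows 1 and 2 agree on A; apply A→C and equate their C entries.
Rows 1 and 3 agree on F; apply F→H and equate their H entries.
Rows 1 and 2 agree on C; apply C→F and equate their F entries.
Rows 1 and 3 agree on C, H; apply C, H→E and equate their E entries.
Rows 1 and 2 agree on F; apply F→H and equate their H entries.
Rows 1 and 2 agree on C, H; apply C, H→E and equate their E entries.
Row 1 is now all distinguished symbols — the join is lossless.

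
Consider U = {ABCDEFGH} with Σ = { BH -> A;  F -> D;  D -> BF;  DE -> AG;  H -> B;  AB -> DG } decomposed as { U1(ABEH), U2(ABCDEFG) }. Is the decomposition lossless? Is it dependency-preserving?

lossy but dependency-preserving

Lossless test: (ABE)⁺ = {ABDEFG}, which is a superkey of neither fragment — lossy.
Dependency preservation: every FD's attributes lie within a single fragment, so each can be enforced locally — preserved.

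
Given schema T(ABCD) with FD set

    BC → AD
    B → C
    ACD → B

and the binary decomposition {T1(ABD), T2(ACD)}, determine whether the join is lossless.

No

Common attributes: T1 ∩ T2 = {AD}.
No dependency enlarges {AD}, so (AD)⁺ = {AD}.
The closure contains neither all of T1 = {ABD} nor all of T2 = {ACD}, so the common attributes are not a superkey of either fragment. The join is lossy.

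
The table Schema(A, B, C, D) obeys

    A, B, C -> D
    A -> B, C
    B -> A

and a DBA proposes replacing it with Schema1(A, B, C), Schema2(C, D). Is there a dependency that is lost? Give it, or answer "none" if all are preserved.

Check A, B, C → D: no single fragment contains all of {A, B, C, D}, and the restricted closure of {A, B, C} across the fragments never reaches {D}.
A → B, C is preserved.
B → A is preserved.

A, B, C -> D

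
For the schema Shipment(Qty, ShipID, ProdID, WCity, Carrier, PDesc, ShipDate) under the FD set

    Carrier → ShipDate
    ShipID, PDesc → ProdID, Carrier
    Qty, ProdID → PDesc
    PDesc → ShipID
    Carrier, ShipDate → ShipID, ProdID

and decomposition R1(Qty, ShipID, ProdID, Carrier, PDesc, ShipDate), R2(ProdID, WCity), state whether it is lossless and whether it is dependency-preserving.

Lossless test: (ProdID)⁺ = {ProdID}, which is a superkey of neither fragment — lossy.
Dependency preservation: every FD's attributes lie within a single fragment, so each can be enforced locally — preserved.

lossy but dependency-preserving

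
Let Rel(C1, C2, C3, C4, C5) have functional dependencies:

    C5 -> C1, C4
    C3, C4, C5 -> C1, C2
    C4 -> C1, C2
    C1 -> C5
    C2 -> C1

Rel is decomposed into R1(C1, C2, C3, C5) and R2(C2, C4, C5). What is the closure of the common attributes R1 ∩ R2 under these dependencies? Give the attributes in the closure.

C1, C2, C4, C5

R1 ∩ R2 = {C2, C5}.
C5 → C1, C4 applies, adding C1, C4
Closure: {C1, C2, C4, C5}.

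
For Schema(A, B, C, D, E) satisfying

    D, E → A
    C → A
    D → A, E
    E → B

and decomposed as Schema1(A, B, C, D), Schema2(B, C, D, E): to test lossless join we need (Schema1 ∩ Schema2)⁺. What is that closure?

A, B, C, D, E

Schema1 ∩ Schema2 = {B, C, D}.
C → A applies, adding A
D → A, E applies, adding E
Closure: {A, B, C, D, E}.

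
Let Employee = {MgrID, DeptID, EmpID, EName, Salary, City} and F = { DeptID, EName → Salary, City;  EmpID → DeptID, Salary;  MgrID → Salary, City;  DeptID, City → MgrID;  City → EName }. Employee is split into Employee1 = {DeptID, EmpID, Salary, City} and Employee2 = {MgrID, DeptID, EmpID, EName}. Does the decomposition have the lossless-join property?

No

Common attributes: Employee1 ∩ Employee2 = {DeptID, EmpID}.
Closure of {DeptID, EmpID}: EmpID → DeptID, Salary applies, adding Salary. So (DeptID, EmpID)⁺ = {DeptID, EmpID, Salary}.
The closure contains neither all of Employee1 = {DeptID, EmpID, Salary, City} nor all of Employee2 = {MgrID, DeptID, EmpID, EName}, so the common attributes are not a superkey of either fragment. The join is lossy.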